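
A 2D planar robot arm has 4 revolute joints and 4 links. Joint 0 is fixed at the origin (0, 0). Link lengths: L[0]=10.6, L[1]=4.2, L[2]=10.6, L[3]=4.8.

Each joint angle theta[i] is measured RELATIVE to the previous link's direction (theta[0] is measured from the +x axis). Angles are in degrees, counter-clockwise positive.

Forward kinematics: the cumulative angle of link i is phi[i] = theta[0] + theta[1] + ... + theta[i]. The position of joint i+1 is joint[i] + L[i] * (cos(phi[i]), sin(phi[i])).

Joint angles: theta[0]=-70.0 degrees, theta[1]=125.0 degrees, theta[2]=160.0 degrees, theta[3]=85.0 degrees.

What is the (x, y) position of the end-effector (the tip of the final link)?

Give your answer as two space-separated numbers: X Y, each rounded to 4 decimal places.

joint[0] = (0.0000, 0.0000)  (base)
link 0: phi[0] = -70 = -70 deg
  cos(-70 deg) = 0.3420, sin(-70 deg) = -0.9397
  joint[1] = (0.0000, 0.0000) + 10.6 * (0.3420, -0.9397) = (0.0000 + 3.6254, 0.0000 + -9.9607) = (3.6254, -9.9607)
link 1: phi[1] = -70 + 125 = 55 deg
  cos(55 deg) = 0.5736, sin(55 deg) = 0.8192
  joint[2] = (3.6254, -9.9607) + 4.2 * (0.5736, 0.8192) = (3.6254 + 2.4090, -9.9607 + 3.4404) = (6.0344, -6.5203)
link 2: phi[2] = -70 + 125 + 160 = 215 deg
  cos(215 deg) = -0.8192, sin(215 deg) = -0.5736
  joint[3] = (6.0344, -6.5203) + 10.6 * (-0.8192, -0.5736) = (6.0344 + -8.6830, -6.5203 + -6.0799) = (-2.6486, -12.6002)
link 3: phi[3] = -70 + 125 + 160 + 85 = 300 deg
  cos(300 deg) = 0.5000, sin(300 deg) = -0.8660
  joint[4] = (-2.6486, -12.6002) + 4.8 * (0.5000, -0.8660) = (-2.6486 + 2.4000, -12.6002 + -4.1569) = (-0.2486, -16.7571)
End effector: (-0.2486, -16.7571)

Answer: -0.2486 -16.7571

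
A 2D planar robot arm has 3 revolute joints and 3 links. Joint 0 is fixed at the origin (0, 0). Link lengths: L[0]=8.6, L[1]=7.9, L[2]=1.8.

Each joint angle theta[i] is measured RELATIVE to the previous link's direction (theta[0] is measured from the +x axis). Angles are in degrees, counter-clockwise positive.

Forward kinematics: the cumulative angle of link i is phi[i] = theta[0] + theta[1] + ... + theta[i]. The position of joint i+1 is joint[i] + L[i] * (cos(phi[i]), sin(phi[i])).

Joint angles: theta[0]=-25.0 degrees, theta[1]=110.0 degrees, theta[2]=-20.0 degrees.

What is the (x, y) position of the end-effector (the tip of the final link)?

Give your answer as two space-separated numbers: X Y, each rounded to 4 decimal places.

Answer: 9.2435 5.8668

Derivation:
joint[0] = (0.0000, 0.0000)  (base)
link 0: phi[0] = -25 = -25 deg
  cos(-25 deg) = 0.9063, sin(-25 deg) = -0.4226
  joint[1] = (0.0000, 0.0000) + 8.6 * (0.9063, -0.4226) = (0.0000 + 7.7942, 0.0000 + -3.6345) = (7.7942, -3.6345)
link 1: phi[1] = -25 + 110 = 85 deg
  cos(85 deg) = 0.0872, sin(85 deg) = 0.9962
  joint[2] = (7.7942, -3.6345) + 7.9 * (0.0872, 0.9962) = (7.7942 + 0.6885, -3.6345 + 7.8699) = (8.4828, 4.2354)
link 2: phi[2] = -25 + 110 + -20 = 65 deg
  cos(65 deg) = 0.4226, sin(65 deg) = 0.9063
  joint[3] = (8.4828, 4.2354) + 1.8 * (0.4226, 0.9063) = (8.4828 + 0.7607, 4.2354 + 1.6314) = (9.2435, 5.8668)
End effector: (9.2435, 5.8668)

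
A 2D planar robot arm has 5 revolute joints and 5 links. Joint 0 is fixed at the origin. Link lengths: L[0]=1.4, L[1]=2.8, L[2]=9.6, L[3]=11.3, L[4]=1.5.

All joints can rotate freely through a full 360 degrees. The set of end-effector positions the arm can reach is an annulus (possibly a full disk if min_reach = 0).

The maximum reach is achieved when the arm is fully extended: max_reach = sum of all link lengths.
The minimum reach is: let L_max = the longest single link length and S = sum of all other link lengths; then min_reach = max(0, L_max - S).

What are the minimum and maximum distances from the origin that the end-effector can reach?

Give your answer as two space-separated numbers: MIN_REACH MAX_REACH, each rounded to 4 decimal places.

Link lengths: [1.4, 2.8, 9.6, 11.3, 1.5]
max_reach = 1.4 + 2.8 + 9.6 + 11.3 + 1.5 = 26.6
L_max = max([1.4, 2.8, 9.6, 11.3, 1.5]) = 11.3
S (sum of others) = 26.6 - 11.3 = 15.3
min_reach = max(0, 11.3 - 15.3) = max(0, -4) = 0

Answer: 0.0000 26.6000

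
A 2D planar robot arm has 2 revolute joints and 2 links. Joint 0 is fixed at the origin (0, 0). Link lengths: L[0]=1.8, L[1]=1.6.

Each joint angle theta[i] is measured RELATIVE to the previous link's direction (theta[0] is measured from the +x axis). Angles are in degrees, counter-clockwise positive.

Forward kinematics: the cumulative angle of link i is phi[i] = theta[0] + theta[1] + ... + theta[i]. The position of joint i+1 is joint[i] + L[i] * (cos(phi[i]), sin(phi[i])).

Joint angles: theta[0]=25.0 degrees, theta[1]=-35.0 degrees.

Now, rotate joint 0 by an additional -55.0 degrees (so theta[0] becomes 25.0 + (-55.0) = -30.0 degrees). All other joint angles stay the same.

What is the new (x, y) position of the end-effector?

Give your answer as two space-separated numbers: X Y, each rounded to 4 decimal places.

Answer: 2.2350 -2.3501

Derivation:
joint[0] = (0.0000, 0.0000)  (base)
link 0: phi[0] = -30 = -30 deg
  cos(-30 deg) = 0.8660, sin(-30 deg) = -0.5000
  joint[1] = (0.0000, 0.0000) + 1.8 * (0.8660, -0.5000) = (0.0000 + 1.5588, 0.0000 + -0.9000) = (1.5588, -0.9000)
link 1: phi[1] = -30 + -35 = -65 deg
  cos(-65 deg) = 0.4226, sin(-65 deg) = -0.9063
  joint[2] = (1.5588, -0.9000) + 1.6 * (0.4226, -0.9063) = (1.5588 + 0.6762, -0.9000 + -1.4501) = (2.2350, -2.3501)
End effector: (2.2350, -2.3501)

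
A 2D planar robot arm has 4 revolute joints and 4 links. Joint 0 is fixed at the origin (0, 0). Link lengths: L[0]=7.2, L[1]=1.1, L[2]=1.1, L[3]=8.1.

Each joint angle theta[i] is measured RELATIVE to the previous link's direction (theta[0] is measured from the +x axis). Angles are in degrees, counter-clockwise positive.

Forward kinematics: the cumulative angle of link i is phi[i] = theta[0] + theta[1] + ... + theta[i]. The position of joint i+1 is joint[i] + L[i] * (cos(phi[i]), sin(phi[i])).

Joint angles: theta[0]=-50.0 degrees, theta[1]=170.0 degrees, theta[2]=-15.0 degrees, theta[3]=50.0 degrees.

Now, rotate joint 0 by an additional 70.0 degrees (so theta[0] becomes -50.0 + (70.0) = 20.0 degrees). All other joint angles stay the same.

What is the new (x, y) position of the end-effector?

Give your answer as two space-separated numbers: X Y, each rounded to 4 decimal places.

Answer: -1.1409 -3.3602

Derivation:
joint[0] = (0.0000, 0.0000)  (base)
link 0: phi[0] = 20 = 20 deg
  cos(20 deg) = 0.9397, sin(20 deg) = 0.3420
  joint[1] = (0.0000, 0.0000) + 7.2 * (0.9397, 0.3420) = (0.0000 + 6.7658, 0.0000 + 2.4625) = (6.7658, 2.4625)
link 1: phi[1] = 20 + 170 = 190 deg
  cos(190 deg) = -0.9848, sin(190 deg) = -0.1736
  joint[2] = (6.7658, 2.4625) + 1.1 * (-0.9848, -0.1736) = (6.7658 + -1.0833, 2.4625 + -0.1910) = (5.6825, 2.2715)
link 2: phi[2] = 20 + 170 + -15 = 175 deg
  cos(175 deg) = -0.9962, sin(175 deg) = 0.0872
  joint[3] = (5.6825, 2.2715) + 1.1 * (-0.9962, 0.0872) = (5.6825 + -1.0958, 2.2715 + 0.0959) = (4.5867, 2.3674)
link 3: phi[3] = 20 + 170 + -15 + 50 = 225 deg
  cos(225 deg) = -0.7071, sin(225 deg) = -0.7071
  joint[4] = (4.5867, 2.3674) + 8.1 * (-0.7071, -0.7071) = (4.5867 + -5.7276, 2.3674 + -5.7276) = (-1.1409, -3.3602)
End effector: (-1.1409, -3.3602)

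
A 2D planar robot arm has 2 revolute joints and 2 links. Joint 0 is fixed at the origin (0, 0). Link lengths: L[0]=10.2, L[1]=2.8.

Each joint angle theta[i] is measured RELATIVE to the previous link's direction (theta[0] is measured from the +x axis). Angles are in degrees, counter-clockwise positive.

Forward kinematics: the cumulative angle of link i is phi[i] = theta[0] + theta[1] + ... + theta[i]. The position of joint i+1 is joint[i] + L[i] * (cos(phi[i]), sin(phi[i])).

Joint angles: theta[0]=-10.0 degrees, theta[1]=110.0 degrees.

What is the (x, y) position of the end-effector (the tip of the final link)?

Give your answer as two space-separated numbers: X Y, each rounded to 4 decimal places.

joint[0] = (0.0000, 0.0000)  (base)
link 0: phi[0] = -10 = -10 deg
  cos(-10 deg) = 0.9848, sin(-10 deg) = -0.1736
  joint[1] = (0.0000, 0.0000) + 10.2 * (0.9848, -0.1736) = (0.0000 + 10.0450, 0.0000 + -1.7712) = (10.0450, -1.7712)
link 1: phi[1] = -10 + 110 = 100 deg
  cos(100 deg) = -0.1736, sin(100 deg) = 0.9848
  joint[2] = (10.0450, -1.7712) + 2.8 * (-0.1736, 0.9848) = (10.0450 + -0.4862, -1.7712 + 2.7575) = (9.5588, 0.9863)
End effector: (9.5588, 0.9863)

Answer: 9.5588 0.9863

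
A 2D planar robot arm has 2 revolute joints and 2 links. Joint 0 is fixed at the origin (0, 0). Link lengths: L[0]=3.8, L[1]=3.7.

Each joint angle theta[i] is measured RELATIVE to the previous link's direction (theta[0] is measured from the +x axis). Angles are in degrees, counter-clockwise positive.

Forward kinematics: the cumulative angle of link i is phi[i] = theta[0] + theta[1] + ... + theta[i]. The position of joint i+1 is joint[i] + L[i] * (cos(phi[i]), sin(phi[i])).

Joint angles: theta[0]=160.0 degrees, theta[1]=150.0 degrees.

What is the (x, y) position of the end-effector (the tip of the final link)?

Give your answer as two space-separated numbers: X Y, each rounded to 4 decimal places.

Answer: -1.1925 -1.5347

Derivation:
joint[0] = (0.0000, 0.0000)  (base)
link 0: phi[0] = 160 = 160 deg
  cos(160 deg) = -0.9397, sin(160 deg) = 0.3420
  joint[1] = (0.0000, 0.0000) + 3.8 * (-0.9397, 0.3420) = (0.0000 + -3.5708, 0.0000 + 1.2997) = (-3.5708, 1.2997)
link 1: phi[1] = 160 + 150 = 310 deg
  cos(310 deg) = 0.6428, sin(310 deg) = -0.7660
  joint[2] = (-3.5708, 1.2997) + 3.7 * (0.6428, -0.7660) = (-3.5708 + 2.3783, 1.2997 + -2.8344) = (-1.1925, -1.5347)
End effector: (-1.1925, -1.5347)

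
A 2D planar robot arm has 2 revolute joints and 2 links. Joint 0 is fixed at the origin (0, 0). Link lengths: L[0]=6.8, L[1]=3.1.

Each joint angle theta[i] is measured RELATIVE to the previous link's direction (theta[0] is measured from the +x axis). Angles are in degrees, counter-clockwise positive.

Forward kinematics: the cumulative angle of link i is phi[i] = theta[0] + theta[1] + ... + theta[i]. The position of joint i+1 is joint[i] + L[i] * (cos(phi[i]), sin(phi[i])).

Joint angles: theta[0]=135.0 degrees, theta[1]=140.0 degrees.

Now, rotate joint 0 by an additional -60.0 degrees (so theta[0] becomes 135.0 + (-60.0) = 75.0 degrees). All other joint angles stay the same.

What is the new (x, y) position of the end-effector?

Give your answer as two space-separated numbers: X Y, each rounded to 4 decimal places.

joint[0] = (0.0000, 0.0000)  (base)
link 0: phi[0] = 75 = 75 deg
  cos(75 deg) = 0.2588, sin(75 deg) = 0.9659
  joint[1] = (0.0000, 0.0000) + 6.8 * (0.2588, 0.9659) = (0.0000 + 1.7600, 0.0000 + 6.5683) = (1.7600, 6.5683)
link 1: phi[1] = 75 + 140 = 215 deg
  cos(215 deg) = -0.8192, sin(215 deg) = -0.5736
  joint[2] = (1.7600, 6.5683) + 3.1 * (-0.8192, -0.5736) = (1.7600 + -2.5394, 6.5683 + -1.7781) = (-0.7794, 4.7902)
End effector: (-0.7794, 4.7902)

Answer: -0.7794 4.7902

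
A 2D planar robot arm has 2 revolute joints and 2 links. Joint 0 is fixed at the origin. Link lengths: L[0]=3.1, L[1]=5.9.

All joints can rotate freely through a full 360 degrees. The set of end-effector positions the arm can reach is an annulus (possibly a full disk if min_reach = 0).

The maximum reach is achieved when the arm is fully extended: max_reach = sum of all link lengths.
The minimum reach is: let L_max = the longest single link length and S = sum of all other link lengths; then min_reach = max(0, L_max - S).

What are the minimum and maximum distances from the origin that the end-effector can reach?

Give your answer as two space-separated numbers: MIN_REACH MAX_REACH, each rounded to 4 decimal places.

Link lengths: [3.1, 5.9]
max_reach = 3.1 + 5.9 = 9
L_max = max([3.1, 5.9]) = 5.9
S (sum of others) = 9 - 5.9 = 3.1
min_reach = max(0, 5.9 - 3.1) = max(0, 2.8) = 2.8

Answer: 2.8000 9.0000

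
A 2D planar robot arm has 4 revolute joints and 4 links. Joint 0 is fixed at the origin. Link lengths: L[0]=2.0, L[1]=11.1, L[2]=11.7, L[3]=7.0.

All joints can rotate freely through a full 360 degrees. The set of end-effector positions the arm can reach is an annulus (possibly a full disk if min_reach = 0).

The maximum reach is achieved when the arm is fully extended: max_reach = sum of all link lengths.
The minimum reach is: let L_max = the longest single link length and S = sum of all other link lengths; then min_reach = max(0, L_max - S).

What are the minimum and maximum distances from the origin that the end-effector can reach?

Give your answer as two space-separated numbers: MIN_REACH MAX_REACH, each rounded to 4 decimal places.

Answer: 0.0000 31.8000

Derivation:
Link lengths: [2.0, 11.1, 11.7, 7.0]
max_reach = 2 + 11.1 + 11.7 + 7 = 31.8
L_max = max([2.0, 11.1, 11.7, 7.0]) = 11.7
S (sum of others) = 31.8 - 11.7 = 20.1
min_reach = max(0, 11.7 - 20.1) = max(0, -8.4) = 0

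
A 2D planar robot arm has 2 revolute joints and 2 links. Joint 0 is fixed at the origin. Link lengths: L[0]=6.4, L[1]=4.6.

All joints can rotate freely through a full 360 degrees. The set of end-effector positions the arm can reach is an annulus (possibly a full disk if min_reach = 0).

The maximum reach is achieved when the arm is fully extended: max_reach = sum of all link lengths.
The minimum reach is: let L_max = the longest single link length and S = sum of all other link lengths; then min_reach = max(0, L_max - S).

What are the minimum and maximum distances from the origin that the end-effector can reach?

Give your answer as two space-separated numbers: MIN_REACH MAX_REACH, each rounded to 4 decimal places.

Answer: 1.8000 11.0000

Derivation:
Link lengths: [6.4, 4.6]
max_reach = 6.4 + 4.6 = 11
L_max = max([6.4, 4.6]) = 6.4
S (sum of others) = 11 - 6.4 = 4.6
min_reach = max(0, 6.4 - 4.6) = max(0, 1.8) = 1.8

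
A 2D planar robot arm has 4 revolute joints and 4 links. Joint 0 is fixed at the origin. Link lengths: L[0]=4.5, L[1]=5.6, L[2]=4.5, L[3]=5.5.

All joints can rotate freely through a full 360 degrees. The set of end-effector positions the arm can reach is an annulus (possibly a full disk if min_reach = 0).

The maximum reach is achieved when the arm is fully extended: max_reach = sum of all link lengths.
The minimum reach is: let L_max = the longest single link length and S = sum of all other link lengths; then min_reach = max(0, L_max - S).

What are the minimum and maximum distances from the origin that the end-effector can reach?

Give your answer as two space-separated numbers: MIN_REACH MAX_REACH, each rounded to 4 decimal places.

Link lengths: [4.5, 5.6, 4.5, 5.5]
max_reach = 4.5 + 5.6 + 4.5 + 5.5 = 20.1
L_max = max([4.5, 5.6, 4.5, 5.5]) = 5.6
S (sum of others) = 20.1 - 5.6 = 14.5
min_reach = max(0, 5.6 - 14.5) = max(0, -8.9) = 0

Answer: 0.0000 20.1000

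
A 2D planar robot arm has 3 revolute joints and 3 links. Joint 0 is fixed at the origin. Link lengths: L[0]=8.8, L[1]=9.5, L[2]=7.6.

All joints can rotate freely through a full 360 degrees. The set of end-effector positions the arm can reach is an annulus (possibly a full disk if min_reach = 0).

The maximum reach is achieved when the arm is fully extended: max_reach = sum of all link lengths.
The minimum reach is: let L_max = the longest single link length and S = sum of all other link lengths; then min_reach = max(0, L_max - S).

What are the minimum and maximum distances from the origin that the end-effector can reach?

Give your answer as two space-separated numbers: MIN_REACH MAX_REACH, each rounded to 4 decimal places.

Answer: 0.0000 25.9000

Derivation:
Link lengths: [8.8, 9.5, 7.6]
max_reach = 8.8 + 9.5 + 7.6 = 25.9
L_max = max([8.8, 9.5, 7.6]) = 9.5
S (sum of others) = 25.9 - 9.5 = 16.4
min_reach = max(0, 9.5 - 16.4) = max(0, -6.9) = 0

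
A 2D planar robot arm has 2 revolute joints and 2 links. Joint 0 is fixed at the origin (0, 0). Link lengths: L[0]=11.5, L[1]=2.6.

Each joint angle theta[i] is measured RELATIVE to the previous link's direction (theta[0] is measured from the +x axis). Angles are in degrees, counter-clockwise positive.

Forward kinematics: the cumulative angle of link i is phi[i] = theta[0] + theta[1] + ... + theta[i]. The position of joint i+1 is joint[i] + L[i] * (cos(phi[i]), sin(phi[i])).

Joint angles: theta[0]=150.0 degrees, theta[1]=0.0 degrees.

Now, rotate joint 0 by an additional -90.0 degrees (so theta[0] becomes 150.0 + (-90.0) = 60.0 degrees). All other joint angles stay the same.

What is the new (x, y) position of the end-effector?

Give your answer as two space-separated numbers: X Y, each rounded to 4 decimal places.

Answer: 7.0500 12.2110

Derivation:
joint[0] = (0.0000, 0.0000)  (base)
link 0: phi[0] = 60 = 60 deg
  cos(60 deg) = 0.5000, sin(60 deg) = 0.8660
  joint[1] = (0.0000, 0.0000) + 11.5 * (0.5000, 0.8660) = (0.0000 + 5.7500, 0.0000 + 9.9593) = (5.7500, 9.9593)
link 1: phi[1] = 60 + 0 = 60 deg
  cos(60 deg) = 0.5000, sin(60 deg) = 0.8660
  joint[2] = (5.7500, 9.9593) + 2.6 * (0.5000, 0.8660) = (5.7500 + 1.3000, 9.9593 + 2.2517) = (7.0500, 12.2110)
End effector: (7.0500, 12.2110)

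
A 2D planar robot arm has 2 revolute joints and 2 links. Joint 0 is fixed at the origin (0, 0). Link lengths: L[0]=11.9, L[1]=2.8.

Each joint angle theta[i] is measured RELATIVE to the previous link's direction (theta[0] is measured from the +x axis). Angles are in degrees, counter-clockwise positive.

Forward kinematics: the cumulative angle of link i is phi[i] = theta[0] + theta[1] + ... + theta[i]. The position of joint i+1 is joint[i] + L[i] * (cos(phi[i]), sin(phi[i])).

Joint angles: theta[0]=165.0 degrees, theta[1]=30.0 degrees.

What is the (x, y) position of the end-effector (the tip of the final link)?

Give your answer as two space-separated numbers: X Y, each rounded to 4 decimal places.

Answer: -14.1991 2.3553

Derivation:
joint[0] = (0.0000, 0.0000)  (base)
link 0: phi[0] = 165 = 165 deg
  cos(165 deg) = -0.9659, sin(165 deg) = 0.2588
  joint[1] = (0.0000, 0.0000) + 11.9 * (-0.9659, 0.2588) = (0.0000 + -11.4945, 0.0000 + 3.0799) = (-11.4945, 3.0799)
link 1: phi[1] = 165 + 30 = 195 deg
  cos(195 deg) = -0.9659, sin(195 deg) = -0.2588
  joint[2] = (-11.4945, 3.0799) + 2.8 * (-0.9659, -0.2588) = (-11.4945 + -2.7046, 3.0799 + -0.7247) = (-14.1991, 2.3553)
End effector: (-14.1991, 2.3553)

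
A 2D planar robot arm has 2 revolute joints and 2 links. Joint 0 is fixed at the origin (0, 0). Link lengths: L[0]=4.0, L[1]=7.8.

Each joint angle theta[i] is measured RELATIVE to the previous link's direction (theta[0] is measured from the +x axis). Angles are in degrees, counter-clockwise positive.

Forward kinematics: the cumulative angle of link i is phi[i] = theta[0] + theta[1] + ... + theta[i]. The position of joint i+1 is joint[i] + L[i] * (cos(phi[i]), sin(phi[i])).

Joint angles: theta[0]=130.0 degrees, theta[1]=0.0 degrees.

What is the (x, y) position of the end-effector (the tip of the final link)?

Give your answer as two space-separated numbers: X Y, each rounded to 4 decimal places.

Answer: -7.5849 9.0393

Derivation:
joint[0] = (0.0000, 0.0000)  (base)
link 0: phi[0] = 130 = 130 deg
  cos(130 deg) = -0.6428, sin(130 deg) = 0.7660
  joint[1] = (0.0000, 0.0000) + 4 * (-0.6428, 0.7660) = (0.0000 + -2.5712, 0.0000 + 3.0642) = (-2.5712, 3.0642)
link 1: phi[1] = 130 + 0 = 130 deg
  cos(130 deg) = -0.6428, sin(130 deg) = 0.7660
  joint[2] = (-2.5712, 3.0642) + 7.8 * (-0.6428, 0.7660) = (-2.5712 + -5.0137, 3.0642 + 5.9751) = (-7.5849, 9.0393)
End effector: (-7.5849, 9.0393)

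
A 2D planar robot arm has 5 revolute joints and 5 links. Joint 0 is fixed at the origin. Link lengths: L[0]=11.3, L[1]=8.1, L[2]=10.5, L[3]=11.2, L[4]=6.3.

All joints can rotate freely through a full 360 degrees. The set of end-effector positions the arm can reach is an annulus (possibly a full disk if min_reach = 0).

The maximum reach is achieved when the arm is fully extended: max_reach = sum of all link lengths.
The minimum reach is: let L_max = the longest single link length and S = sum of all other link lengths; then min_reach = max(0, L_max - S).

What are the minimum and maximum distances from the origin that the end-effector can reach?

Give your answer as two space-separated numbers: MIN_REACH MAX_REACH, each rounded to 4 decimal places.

Answer: 0.0000 47.4000

Derivation:
Link lengths: [11.3, 8.1, 10.5, 11.2, 6.3]
max_reach = 11.3 + 8.1 + 10.5 + 11.2 + 6.3 = 47.4
L_max = max([11.3, 8.1, 10.5, 11.2, 6.3]) = 11.3
S (sum of others) = 47.4 - 11.3 = 36.1
min_reach = max(0, 11.3 - 36.1) = max(0, -24.8) = 0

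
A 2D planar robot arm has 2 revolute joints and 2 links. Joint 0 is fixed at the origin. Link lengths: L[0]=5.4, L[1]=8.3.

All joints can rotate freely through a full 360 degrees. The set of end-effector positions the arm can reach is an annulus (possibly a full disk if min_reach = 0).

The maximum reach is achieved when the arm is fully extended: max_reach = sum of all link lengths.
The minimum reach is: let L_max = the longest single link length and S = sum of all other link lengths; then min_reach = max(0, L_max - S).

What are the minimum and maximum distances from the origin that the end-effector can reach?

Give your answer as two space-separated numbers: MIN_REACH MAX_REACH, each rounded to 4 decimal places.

Link lengths: [5.4, 8.3]
max_reach = 5.4 + 8.3 = 13.7
L_max = max([5.4, 8.3]) = 8.3
S (sum of others) = 13.7 - 8.3 = 5.4
min_reach = max(0, 8.3 - 5.4) = max(0, 2.9) = 2.9

Answer: 2.9000 13.7000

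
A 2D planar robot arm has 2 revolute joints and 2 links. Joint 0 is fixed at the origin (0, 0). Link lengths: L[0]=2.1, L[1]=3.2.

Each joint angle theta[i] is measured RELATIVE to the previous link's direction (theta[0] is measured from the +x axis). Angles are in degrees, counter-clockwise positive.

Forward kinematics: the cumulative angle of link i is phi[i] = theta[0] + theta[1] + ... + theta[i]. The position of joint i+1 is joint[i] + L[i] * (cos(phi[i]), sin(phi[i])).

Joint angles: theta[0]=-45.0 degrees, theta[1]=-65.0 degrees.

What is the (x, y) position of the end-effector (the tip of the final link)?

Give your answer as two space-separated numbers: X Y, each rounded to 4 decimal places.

joint[0] = (0.0000, 0.0000)  (base)
link 0: phi[0] = -45 = -45 deg
  cos(-45 deg) = 0.7071, sin(-45 deg) = -0.7071
  joint[1] = (0.0000, 0.0000) + 2.1 * (0.7071, -0.7071) = (0.0000 + 1.4849, 0.0000 + -1.4849) = (1.4849, -1.4849)
link 1: phi[1] = -45 + -65 = -110 deg
  cos(-110 deg) = -0.3420, sin(-110 deg) = -0.9397
  joint[2] = (1.4849, -1.4849) + 3.2 * (-0.3420, -0.9397) = (1.4849 + -1.0945, -1.4849 + -3.0070) = (0.3905, -4.4919)
End effector: (0.3905, -4.4919)

Answer: 0.3905 -4.4919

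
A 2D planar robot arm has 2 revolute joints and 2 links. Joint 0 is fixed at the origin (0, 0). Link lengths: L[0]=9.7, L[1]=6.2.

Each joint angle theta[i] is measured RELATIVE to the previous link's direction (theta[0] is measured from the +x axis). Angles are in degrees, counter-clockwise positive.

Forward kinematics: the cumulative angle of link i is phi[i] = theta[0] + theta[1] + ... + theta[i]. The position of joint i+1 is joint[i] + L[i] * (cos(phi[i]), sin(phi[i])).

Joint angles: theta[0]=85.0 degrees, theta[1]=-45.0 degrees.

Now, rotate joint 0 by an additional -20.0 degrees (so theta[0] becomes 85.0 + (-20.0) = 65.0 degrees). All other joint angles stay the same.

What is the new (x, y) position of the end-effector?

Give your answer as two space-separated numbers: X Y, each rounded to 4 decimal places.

Answer: 9.9255 10.9117

Derivation:
joint[0] = (0.0000, 0.0000)  (base)
link 0: phi[0] = 65 = 65 deg
  cos(65 deg) = 0.4226, sin(65 deg) = 0.9063
  joint[1] = (0.0000, 0.0000) + 9.7 * (0.4226, 0.9063) = (0.0000 + 4.0994, 0.0000 + 8.7912) = (4.0994, 8.7912)
link 1: phi[1] = 65 + -45 = 20 deg
  cos(20 deg) = 0.9397, sin(20 deg) = 0.3420
  joint[2] = (4.0994, 8.7912) + 6.2 * (0.9397, 0.3420) = (4.0994 + 5.8261, 8.7912 + 2.1205) = (9.9255, 10.9117)
End effector: (9.9255, 10.9117)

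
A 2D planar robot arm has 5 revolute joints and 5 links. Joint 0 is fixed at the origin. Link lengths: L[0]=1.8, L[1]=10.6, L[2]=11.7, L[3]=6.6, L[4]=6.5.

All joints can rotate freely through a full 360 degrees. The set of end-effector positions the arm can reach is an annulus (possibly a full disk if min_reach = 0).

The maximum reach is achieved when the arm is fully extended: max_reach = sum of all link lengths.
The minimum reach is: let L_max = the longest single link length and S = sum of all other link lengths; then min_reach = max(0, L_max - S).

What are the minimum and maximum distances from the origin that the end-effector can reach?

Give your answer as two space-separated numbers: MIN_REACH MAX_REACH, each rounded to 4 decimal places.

Link lengths: [1.8, 10.6, 11.7, 6.6, 6.5]
max_reach = 1.8 + 10.6 + 11.7 + 6.6 + 6.5 = 37.2
L_max = max([1.8, 10.6, 11.7, 6.6, 6.5]) = 11.7
S (sum of others) = 37.2 - 11.7 = 25.5
min_reach = max(0, 11.7 - 25.5) = max(0, -13.8) = 0

Answer: 0.0000 37.2000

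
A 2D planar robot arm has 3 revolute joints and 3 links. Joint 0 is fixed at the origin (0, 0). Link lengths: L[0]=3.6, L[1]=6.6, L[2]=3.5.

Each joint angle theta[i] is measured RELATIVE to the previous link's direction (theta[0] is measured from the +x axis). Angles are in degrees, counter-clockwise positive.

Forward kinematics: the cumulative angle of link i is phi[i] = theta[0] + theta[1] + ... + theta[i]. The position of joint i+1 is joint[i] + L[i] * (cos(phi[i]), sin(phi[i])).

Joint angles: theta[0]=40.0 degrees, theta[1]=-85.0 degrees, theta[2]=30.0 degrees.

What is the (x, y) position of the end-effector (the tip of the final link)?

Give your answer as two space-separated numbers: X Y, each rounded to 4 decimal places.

joint[0] = (0.0000, 0.0000)  (base)
link 0: phi[0] = 40 = 40 deg
  cos(40 deg) = 0.7660, sin(40 deg) = 0.6428
  joint[1] = (0.0000, 0.0000) + 3.6 * (0.7660, 0.6428) = (0.0000 + 2.7578, 0.0000 + 2.3140) = (2.7578, 2.3140)
link 1: phi[1] = 40 + -85 = -45 deg
  cos(-45 deg) = 0.7071, sin(-45 deg) = -0.7071
  joint[2] = (2.7578, 2.3140) + 6.6 * (0.7071, -0.7071) = (2.7578 + 4.6669, 2.3140 + -4.6669) = (7.4247, -2.3529)
link 2: phi[2] = 40 + -85 + 30 = -15 deg
  cos(-15 deg) = 0.9659, sin(-15 deg) = -0.2588
  joint[3] = (7.4247, -2.3529) + 3.5 * (0.9659, -0.2588) = (7.4247 + 3.3807, -2.3529 + -0.9059) = (10.8054, -3.2587)
End effector: (10.8054, -3.2587)

Answer: 10.8054 -3.2587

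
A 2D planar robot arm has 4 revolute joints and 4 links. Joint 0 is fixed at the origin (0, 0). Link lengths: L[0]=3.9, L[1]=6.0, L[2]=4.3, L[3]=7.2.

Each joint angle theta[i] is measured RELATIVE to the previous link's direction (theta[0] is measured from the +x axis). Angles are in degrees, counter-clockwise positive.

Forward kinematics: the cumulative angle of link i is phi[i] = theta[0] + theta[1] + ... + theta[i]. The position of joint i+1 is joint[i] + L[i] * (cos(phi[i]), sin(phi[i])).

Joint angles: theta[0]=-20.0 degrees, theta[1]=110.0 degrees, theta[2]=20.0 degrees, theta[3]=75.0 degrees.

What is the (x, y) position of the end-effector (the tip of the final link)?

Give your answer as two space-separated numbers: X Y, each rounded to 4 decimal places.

Answer: -4.9785 8.0793

Derivation:
joint[0] = (0.0000, 0.0000)  (base)
link 0: phi[0] = -20 = -20 deg
  cos(-20 deg) = 0.9397, sin(-20 deg) = -0.3420
  joint[1] = (0.0000, 0.0000) + 3.9 * (0.9397, -0.3420) = (0.0000 + 3.6648, 0.0000 + -1.3339) = (3.6648, -1.3339)
link 1: phi[1] = -20 + 110 = 90 deg
  cos(90 deg) = 0.0000, sin(90 deg) = 1.0000
  joint[2] = (3.6648, -1.3339) + 6 * (0.0000, 1.0000) = (3.6648 + 0.0000, -1.3339 + 6.0000) = (3.6648, 4.6661)
link 2: phi[2] = -20 + 110 + 20 = 110 deg
  cos(110 deg) = -0.3420, sin(110 deg) = 0.9397
  joint[3] = (3.6648, 4.6661) + 4.3 * (-0.3420, 0.9397) = (3.6648 + -1.4707, 4.6661 + 4.0407) = (2.1941, 8.7068)
link 3: phi[3] = -20 + 110 + 20 + 75 = 185 deg
  cos(185 deg) = -0.9962, sin(185 deg) = -0.0872
  joint[4] = (2.1941, 8.7068) + 7.2 * (-0.9962, -0.0872) = (2.1941 + -7.1726, 8.7068 + -0.6275) = (-4.9785, 8.0793)
End effector: (-4.9785, 8.0793)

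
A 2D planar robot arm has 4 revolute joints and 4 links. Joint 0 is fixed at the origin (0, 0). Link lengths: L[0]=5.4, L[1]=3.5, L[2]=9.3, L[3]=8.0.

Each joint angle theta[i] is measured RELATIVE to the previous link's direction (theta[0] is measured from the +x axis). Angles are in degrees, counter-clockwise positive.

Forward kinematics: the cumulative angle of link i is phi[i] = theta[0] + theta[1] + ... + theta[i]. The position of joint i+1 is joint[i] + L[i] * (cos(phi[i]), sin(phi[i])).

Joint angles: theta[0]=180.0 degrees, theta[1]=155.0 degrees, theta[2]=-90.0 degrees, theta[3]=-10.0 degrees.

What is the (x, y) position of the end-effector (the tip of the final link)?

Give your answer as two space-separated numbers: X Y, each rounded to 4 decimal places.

Answer: -10.7469 -16.4610

Derivation:
joint[0] = (0.0000, 0.0000)  (base)
link 0: phi[0] = 180 = 180 deg
  cos(180 deg) = -1.0000, sin(180 deg) = 0.0000
  joint[1] = (0.0000, 0.0000) + 5.4 * (-1.0000, 0.0000) = (0.0000 + -5.4000, 0.0000 + 0.0000) = (-5.4000, 0.0000)
link 1: phi[1] = 180 + 155 = 335 deg
  cos(335 deg) = 0.9063, sin(335 deg) = -0.4226
  joint[2] = (-5.4000, 0.0000) + 3.5 * (0.9063, -0.4226) = (-5.4000 + 3.1721, 0.0000 + -1.4792) = (-2.2279, -1.4792)
link 2: phi[2] = 180 + 155 + -90 = 245 deg
  cos(245 deg) = -0.4226, sin(245 deg) = -0.9063
  joint[3] = (-2.2279, -1.4792) + 9.3 * (-0.4226, -0.9063) = (-2.2279 + -3.9303, -1.4792 + -8.4287) = (-6.1583, -9.9078)
link 3: phi[3] = 180 + 155 + -90 + -10 = 235 deg
  cos(235 deg) = -0.5736, sin(235 deg) = -0.8192
  joint[4] = (-6.1583, -9.9078) + 8 * (-0.5736, -0.8192) = (-6.1583 + -4.5886, -9.9078 + -6.5532) = (-10.7469, -16.4610)
End effector: (-10.7469, -16.4610)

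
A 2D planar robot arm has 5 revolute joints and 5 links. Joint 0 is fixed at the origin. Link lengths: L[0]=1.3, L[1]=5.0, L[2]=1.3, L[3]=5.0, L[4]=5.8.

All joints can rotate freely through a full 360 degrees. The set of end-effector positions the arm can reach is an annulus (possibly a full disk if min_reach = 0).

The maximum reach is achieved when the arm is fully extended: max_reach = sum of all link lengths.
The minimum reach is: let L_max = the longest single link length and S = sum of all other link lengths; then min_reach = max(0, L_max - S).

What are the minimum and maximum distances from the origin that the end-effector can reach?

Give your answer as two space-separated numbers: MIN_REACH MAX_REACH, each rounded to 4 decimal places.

Answer: 0.0000 18.4000

Derivation:
Link lengths: [1.3, 5.0, 1.3, 5.0, 5.8]
max_reach = 1.3 + 5 + 1.3 + 5 + 5.8 = 18.4
L_max = max([1.3, 5.0, 1.3, 5.0, 5.8]) = 5.8
S (sum of others) = 18.4 - 5.8 = 12.6
min_reach = max(0, 5.8 - 12.6) = max(0, -6.8) = 0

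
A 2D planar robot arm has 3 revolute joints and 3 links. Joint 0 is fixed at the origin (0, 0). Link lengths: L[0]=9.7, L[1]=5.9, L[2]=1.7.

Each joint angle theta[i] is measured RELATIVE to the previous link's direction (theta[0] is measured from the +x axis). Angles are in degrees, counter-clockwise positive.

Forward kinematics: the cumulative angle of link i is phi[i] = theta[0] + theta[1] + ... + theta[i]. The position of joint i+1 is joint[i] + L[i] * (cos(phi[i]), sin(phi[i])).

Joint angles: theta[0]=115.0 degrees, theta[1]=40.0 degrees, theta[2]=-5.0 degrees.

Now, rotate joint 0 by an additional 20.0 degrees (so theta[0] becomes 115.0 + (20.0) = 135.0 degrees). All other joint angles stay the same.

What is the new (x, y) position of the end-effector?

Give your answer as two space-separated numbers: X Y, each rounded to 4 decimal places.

Answer: -14.4107 7.6684

Derivation:
joint[0] = (0.0000, 0.0000)  (base)
link 0: phi[0] = 135 = 135 deg
  cos(135 deg) = -0.7071, sin(135 deg) = 0.7071
  joint[1] = (0.0000, 0.0000) + 9.7 * (-0.7071, 0.7071) = (0.0000 + -6.8589, 0.0000 + 6.8589) = (-6.8589, 6.8589)
link 1: phi[1] = 135 + 40 = 175 deg
  cos(175 deg) = -0.9962, sin(175 deg) = 0.0872
  joint[2] = (-6.8589, 6.8589) + 5.9 * (-0.9962, 0.0872) = (-6.8589 + -5.8775, 6.8589 + 0.5142) = (-12.7365, 7.3732)
link 2: phi[2] = 135 + 40 + -5 = 170 deg
  cos(170 deg) = -0.9848, sin(170 deg) = 0.1736
  joint[3] = (-12.7365, 7.3732) + 1.7 * (-0.9848, 0.1736) = (-12.7365 + -1.6742, 7.3732 + 0.2952) = (-14.4107, 7.6684)
End effector: (-14.4107, 7.6684)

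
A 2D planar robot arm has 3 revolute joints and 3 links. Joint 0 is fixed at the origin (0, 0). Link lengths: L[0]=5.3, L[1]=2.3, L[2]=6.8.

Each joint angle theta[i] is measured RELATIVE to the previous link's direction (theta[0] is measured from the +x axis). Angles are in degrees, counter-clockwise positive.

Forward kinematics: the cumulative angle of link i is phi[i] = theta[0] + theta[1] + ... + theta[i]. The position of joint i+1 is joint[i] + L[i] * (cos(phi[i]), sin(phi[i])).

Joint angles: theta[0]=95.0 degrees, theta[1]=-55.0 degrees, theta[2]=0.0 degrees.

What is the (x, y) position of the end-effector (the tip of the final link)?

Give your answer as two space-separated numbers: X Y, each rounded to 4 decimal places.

joint[0] = (0.0000, 0.0000)  (base)
link 0: phi[0] = 95 = 95 deg
  cos(95 deg) = -0.0872, sin(95 deg) = 0.9962
  joint[1] = (0.0000, 0.0000) + 5.3 * (-0.0872, 0.9962) = (0.0000 + -0.4619, 0.0000 + 5.2798) = (-0.4619, 5.2798)
link 1: phi[1] = 95 + -55 = 40 deg
  cos(40 deg) = 0.7660, sin(40 deg) = 0.6428
  joint[2] = (-0.4619, 5.2798) + 2.3 * (0.7660, 0.6428) = (-0.4619 + 1.7619, 5.2798 + 1.4784) = (1.3000, 6.7582)
link 2: phi[2] = 95 + -55 + 0 = 40 deg
  cos(40 deg) = 0.7660, sin(40 deg) = 0.6428
  joint[3] = (1.3000, 6.7582) + 6.8 * (0.7660, 0.6428) = (1.3000 + 5.2091, 6.7582 + 4.3710) = (6.5091, 11.1292)
End effector: (6.5091, 11.1292)

Answer: 6.5091 11.1292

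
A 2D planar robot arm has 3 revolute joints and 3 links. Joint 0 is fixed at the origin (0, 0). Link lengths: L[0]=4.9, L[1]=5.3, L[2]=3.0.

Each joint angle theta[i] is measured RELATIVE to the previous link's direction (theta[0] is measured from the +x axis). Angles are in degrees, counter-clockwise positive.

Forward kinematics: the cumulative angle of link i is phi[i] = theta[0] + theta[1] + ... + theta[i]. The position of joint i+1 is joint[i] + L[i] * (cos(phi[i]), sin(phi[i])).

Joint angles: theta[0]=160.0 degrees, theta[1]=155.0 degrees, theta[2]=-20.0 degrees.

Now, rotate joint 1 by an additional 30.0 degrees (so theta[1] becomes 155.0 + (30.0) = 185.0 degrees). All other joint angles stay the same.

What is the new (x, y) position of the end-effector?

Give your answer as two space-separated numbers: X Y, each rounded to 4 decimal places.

Answer: 2.9724 -1.4166

Derivation:
joint[0] = (0.0000, 0.0000)  (base)
link 0: phi[0] = 160 = 160 deg
  cos(160 deg) = -0.9397, sin(160 deg) = 0.3420
  joint[1] = (0.0000, 0.0000) + 4.9 * (-0.9397, 0.3420) = (0.0000 + -4.6045, 0.0000 + 1.6759) = (-4.6045, 1.6759)
link 1: phi[1] = 160 + 185 = 345 deg
  cos(345 deg) = 0.9659, sin(345 deg) = -0.2588
  joint[2] = (-4.6045, 1.6759) + 5.3 * (0.9659, -0.2588) = (-4.6045 + 5.1194, 1.6759 + -1.3717) = (0.5149, 0.3042)
link 2: phi[2] = 160 + 185 + -20 = 325 deg
  cos(325 deg) = 0.8192, sin(325 deg) = -0.5736
  joint[3] = (0.5149, 0.3042) + 3 * (0.8192, -0.5736) = (0.5149 + 2.4575, 0.3042 + -1.7207) = (2.9724, -1.4166)
End effector: (2.9724, -1.4166)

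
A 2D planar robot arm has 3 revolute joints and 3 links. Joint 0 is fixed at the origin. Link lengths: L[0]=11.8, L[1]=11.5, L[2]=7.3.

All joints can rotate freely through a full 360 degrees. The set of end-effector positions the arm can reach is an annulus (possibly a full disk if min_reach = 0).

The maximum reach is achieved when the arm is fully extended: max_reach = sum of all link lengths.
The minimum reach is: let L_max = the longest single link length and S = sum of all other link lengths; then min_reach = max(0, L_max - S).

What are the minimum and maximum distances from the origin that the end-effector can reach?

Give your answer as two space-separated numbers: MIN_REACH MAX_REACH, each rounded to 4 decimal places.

Answer: 0.0000 30.6000

Derivation:
Link lengths: [11.8, 11.5, 7.3]
max_reach = 11.8 + 11.5 + 7.3 = 30.6
L_max = max([11.8, 11.5, 7.3]) = 11.8
S (sum of others) = 30.6 - 11.8 = 18.8
min_reach = max(0, 11.8 - 18.8) = max(0, -7) = 0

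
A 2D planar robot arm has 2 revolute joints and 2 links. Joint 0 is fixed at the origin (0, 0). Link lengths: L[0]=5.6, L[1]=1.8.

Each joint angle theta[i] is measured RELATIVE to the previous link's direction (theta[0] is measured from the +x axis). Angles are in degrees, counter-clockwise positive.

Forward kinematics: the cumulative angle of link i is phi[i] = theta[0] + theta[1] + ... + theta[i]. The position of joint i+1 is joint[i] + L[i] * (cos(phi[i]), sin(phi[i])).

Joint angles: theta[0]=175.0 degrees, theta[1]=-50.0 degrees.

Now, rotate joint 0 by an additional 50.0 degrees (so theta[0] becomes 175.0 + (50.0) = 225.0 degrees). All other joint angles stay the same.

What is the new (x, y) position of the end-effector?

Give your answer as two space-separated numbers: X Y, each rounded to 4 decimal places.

Answer: -5.7529 -3.8029

Derivation:
joint[0] = (0.0000, 0.0000)  (base)
link 0: phi[0] = 225 = 225 deg
  cos(225 deg) = -0.7071, sin(225 deg) = -0.7071
  joint[1] = (0.0000, 0.0000) + 5.6 * (-0.7071, -0.7071) = (0.0000 + -3.9598, 0.0000 + -3.9598) = (-3.9598, -3.9598)
link 1: phi[1] = 225 + -50 = 175 deg
  cos(175 deg) = -0.9962, sin(175 deg) = 0.0872
  joint[2] = (-3.9598, -3.9598) + 1.8 * (-0.9962, 0.0872) = (-3.9598 + -1.7932, -3.9598 + 0.1569) = (-5.7529, -3.8029)
End effector: (-5.7529, -3.8029)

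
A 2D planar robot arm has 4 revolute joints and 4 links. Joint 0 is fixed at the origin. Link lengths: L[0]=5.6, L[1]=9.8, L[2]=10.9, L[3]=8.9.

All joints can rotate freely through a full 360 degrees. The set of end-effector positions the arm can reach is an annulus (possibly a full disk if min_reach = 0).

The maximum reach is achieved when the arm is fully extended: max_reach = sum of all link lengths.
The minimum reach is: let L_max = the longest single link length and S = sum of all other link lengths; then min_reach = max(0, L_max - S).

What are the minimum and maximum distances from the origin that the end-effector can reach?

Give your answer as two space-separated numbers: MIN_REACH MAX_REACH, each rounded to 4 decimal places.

Answer: 0.0000 35.2000

Derivation:
Link lengths: [5.6, 9.8, 10.9, 8.9]
max_reach = 5.6 + 9.8 + 10.9 + 8.9 = 35.2
L_max = max([5.6, 9.8, 10.9, 8.9]) = 10.9
S (sum of others) = 35.2 - 10.9 = 24.3
min_reach = max(0, 10.9 - 24.3) = max(0, -13.4) = 0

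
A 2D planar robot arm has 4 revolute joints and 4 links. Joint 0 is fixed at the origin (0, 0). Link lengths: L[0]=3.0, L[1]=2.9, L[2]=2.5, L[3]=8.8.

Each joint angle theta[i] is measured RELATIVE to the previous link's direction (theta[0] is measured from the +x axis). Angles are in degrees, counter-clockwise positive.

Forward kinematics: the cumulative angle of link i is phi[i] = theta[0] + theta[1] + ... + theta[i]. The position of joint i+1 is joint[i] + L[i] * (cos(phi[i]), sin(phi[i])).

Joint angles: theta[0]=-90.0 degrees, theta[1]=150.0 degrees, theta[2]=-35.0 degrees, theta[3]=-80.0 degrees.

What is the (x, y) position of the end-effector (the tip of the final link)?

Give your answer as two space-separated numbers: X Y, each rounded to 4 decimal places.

joint[0] = (0.0000, 0.0000)  (base)
link 0: phi[0] = -90 = -90 deg
  cos(-90 deg) = 0.0000, sin(-90 deg) = -1.0000
  joint[1] = (0.0000, 0.0000) + 3 * (0.0000, -1.0000) = (0.0000 + 0.0000, 0.0000 + -3.0000) = (0.0000, -3.0000)
link 1: phi[1] = -90 + 150 = 60 deg
  cos(60 deg) = 0.5000, sin(60 deg) = 0.8660
  joint[2] = (0.0000, -3.0000) + 2.9 * (0.5000, 0.8660) = (0.0000 + 1.4500, -3.0000 + 2.5115) = (1.4500, -0.4885)
link 2: phi[2] = -90 + 150 + -35 = 25 deg
  cos(25 deg) = 0.9063, sin(25 deg) = 0.4226
  joint[3] = (1.4500, -0.4885) + 2.5 * (0.9063, 0.4226) = (1.4500 + 2.2658, -0.4885 + 1.0565) = (3.7158, 0.5680)
link 3: phi[3] = -90 + 150 + -35 + -80 = -55 deg
  cos(-55 deg) = 0.5736, sin(-55 deg) = -0.8192
  joint[4] = (3.7158, 0.5680) + 8.8 * (0.5736, -0.8192) = (3.7158 + 5.0475, 0.5680 + -7.2085) = (8.7632, -6.6405)
End effector: (8.7632, -6.6405)

Answer: 8.7632 -6.6405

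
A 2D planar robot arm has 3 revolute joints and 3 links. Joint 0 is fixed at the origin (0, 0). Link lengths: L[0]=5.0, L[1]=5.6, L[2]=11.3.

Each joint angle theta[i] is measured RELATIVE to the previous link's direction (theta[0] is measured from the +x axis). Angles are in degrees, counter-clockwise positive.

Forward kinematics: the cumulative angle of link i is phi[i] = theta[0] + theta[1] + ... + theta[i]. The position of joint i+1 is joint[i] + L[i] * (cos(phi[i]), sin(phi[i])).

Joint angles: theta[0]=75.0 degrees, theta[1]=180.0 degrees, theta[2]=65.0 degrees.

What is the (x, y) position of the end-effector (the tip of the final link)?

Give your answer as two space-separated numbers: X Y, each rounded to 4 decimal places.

joint[0] = (0.0000, 0.0000)  (base)
link 0: phi[0] = 75 = 75 deg
  cos(75 deg) = 0.2588, sin(75 deg) = 0.9659
  joint[1] = (0.0000, 0.0000) + 5 * (0.2588, 0.9659) = (0.0000 + 1.2941, 0.0000 + 4.8296) = (1.2941, 4.8296)
link 1: phi[1] = 75 + 180 = 255 deg
  cos(255 deg) = -0.2588, sin(255 deg) = -0.9659
  joint[2] = (1.2941, 4.8296) + 5.6 * (-0.2588, -0.9659) = (1.2941 + -1.4494, 4.8296 + -5.4092) = (-0.1553, -0.5796)
link 2: phi[2] = 75 + 180 + 65 = 320 deg
  cos(320 deg) = 0.7660, sin(320 deg) = -0.6428
  joint[3] = (-0.1553, -0.5796) + 11.3 * (0.7660, -0.6428) = (-0.1553 + 8.6563, -0.5796 + -7.2635) = (8.5010, -7.8431)
End effector: (8.5010, -7.8431)

Answer: 8.5010 -7.8431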